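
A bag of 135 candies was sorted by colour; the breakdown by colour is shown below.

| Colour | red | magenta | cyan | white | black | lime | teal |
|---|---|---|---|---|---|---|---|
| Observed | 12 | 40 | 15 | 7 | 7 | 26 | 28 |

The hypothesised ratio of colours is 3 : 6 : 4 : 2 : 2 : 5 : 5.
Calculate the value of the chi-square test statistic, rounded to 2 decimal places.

7.38

Ratio total = 27. Expected counts: 135×3/27 = 15, 135×6/27 = 30, 135×4/27 = 20, 135×2/27 = 10, 135×2/27 = 10, 135×5/27 = 25, 135×5/27 = 25.
red: (12 − 15)²/15 = 9/15 = 0.600
magenta: (40 − 30)²/30 = 100/30 = 3.333
cyan: (15 − 20)²/20 = 25/20 = 1.250
white: (7 − 10)²/10 = 9/10 = 0.900
black: (7 − 10)²/10 = 9/10 = 0.900
lime: (26 − 25)²/25 = 1/25 = 0.040
teal: (28 − 25)²/25 = 9/25 = 0.360
Sum = 7.38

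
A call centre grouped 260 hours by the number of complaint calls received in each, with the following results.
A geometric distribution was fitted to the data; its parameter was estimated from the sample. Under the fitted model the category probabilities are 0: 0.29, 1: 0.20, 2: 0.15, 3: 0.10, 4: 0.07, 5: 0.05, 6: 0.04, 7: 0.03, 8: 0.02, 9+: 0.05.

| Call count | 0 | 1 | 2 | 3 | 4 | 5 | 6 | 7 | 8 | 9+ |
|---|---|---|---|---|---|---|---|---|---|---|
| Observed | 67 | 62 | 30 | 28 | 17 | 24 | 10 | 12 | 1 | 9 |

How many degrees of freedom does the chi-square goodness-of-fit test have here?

There are k = 10 categories and 1 parameter estimated from the data, so df = 10 − 1 − 1 = 8.

8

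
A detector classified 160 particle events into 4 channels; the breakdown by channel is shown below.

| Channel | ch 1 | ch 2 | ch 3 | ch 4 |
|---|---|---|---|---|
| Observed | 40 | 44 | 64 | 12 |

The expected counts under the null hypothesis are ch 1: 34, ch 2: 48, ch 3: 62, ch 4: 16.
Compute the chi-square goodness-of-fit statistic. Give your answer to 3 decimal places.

2.457

cat         O        E   (O−E)²/E
ch 1       40       34     1.0588
ch 2       44       48     0.3333
ch 3       64       62     0.0645
ch 4       12       16     1.0000
Sum = 2.457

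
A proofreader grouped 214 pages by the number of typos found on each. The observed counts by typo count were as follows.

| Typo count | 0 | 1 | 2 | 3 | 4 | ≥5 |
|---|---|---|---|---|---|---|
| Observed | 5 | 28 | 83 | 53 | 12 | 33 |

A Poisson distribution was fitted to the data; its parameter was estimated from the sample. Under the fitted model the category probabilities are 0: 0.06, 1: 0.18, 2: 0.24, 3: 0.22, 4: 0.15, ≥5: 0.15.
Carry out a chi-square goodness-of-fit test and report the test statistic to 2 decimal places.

Expected counts E_i = n·p_i: 214×0.06 = 12.84, 214×0.18 = 38.52, 214×0.24 = 51.36, 214×0.22 = 47.08, 214×0.15 = 32.1, 214×0.15 = 32.1.
cat         O        E   (O−E)²/E
0           5    12.84      4.787
1          28    38.52      2.873
2          83    51.36     19.492
3          53    47.08      0.744
4          12     32.1     12.586
≥5         33     32.1      0.025
Sum = 40.51

40.51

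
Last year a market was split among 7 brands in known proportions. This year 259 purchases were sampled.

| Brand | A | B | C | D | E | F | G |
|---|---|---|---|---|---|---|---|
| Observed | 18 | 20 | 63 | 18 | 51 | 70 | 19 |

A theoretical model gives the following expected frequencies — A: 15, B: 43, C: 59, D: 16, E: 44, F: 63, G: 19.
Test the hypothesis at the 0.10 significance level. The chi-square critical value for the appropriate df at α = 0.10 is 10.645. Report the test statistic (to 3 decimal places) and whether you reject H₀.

15.315; reject

cat         O        E   (O−E)²/E
A          18       15     0.6000
B          20       43    12.3023
C          63       59     0.2712
D          18       16     0.2500
E          51       44     1.1136
F          70       63     0.7778
G          19       19     0.0000
Sum = 15.315
df = 6. Since 15.315 > 10.645, we reject H₀.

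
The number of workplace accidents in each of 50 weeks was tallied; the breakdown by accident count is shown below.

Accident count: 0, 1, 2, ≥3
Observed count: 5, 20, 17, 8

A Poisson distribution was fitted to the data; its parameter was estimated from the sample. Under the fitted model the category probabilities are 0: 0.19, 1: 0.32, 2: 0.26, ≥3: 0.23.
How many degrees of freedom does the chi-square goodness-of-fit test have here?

2

There are k = 4 categories and 1 parameter estimated from the data, so df = 4 − 1 − 1 = 2.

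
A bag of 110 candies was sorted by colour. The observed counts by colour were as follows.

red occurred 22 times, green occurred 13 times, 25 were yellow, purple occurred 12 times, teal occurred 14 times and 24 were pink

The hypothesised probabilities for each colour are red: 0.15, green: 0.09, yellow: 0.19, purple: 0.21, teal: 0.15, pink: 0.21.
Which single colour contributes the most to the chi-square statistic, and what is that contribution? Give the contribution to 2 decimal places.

Expected counts E_i = n·p_i: 110×0.15 = 16.5, 110×0.09 = 9.9, 110×0.19 = 20.9, 110×0.21 = 23.1, 110×0.15 = 16.5, 110×0.21 = 23.1.
cat         O        E   (O−E)²/E
red        22     16.5      1.833
green      13      9.9      0.971
yellow     25     20.9      0.804
purple     12     23.1      5.334
teal       14     16.5      0.379
pink       24     23.1      0.035
The largest term is for purple: 5.33.

purple, 5.33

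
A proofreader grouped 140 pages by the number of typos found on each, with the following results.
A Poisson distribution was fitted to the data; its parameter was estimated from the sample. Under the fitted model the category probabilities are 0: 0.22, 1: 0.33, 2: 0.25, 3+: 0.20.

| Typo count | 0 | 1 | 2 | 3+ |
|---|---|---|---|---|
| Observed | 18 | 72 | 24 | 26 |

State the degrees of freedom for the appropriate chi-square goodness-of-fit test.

2

There are k = 4 categories and 1 parameter estimated from the data, so df = 4 − 1 − 1 = 2.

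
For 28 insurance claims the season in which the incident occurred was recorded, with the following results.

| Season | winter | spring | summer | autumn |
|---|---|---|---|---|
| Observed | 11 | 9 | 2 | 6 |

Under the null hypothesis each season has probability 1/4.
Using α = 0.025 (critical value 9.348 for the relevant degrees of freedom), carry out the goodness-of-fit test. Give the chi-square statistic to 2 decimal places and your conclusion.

6.57; do not reject

Under H₀ each category has probability 1/4, so each expected count is 28/4 = 7.
χ² = (11−7)²/7 + (9−7)²/7 + (2−7)²/7 + (6−7)²/7
   = 2.286 + 0.571 + 3.571 + 0.143
Sum = 6.57
df = 3. Since 6.57 < 9.348, we do not reject H₀.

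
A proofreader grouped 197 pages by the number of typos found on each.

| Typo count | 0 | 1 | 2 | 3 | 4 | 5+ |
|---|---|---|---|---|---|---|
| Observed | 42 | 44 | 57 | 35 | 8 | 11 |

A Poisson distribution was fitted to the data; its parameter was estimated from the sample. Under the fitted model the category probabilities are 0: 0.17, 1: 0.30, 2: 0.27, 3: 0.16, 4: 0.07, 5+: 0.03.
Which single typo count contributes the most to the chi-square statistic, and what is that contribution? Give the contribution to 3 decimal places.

Expected counts E_i = n·p_i: 197×0.17 = 33.49, 197×0.30 = 59.1, 197×0.27 = 53.19, 197×0.16 = 31.52, 197×0.07 = 13.79, 197×0.03 = 5.91.
0: (42 − 33.49)²/33.49 = 72.4201/33.49 = 2.1624
1: (44 − 59.1)²/59.1 = 228.01/59.1 = 3.8580
2: (57 − 53.19)²/53.19 = 14.5161/53.19 = 0.2729
3: (35 − 31.52)²/31.52 = 12.1104/31.52 = 0.3842
4: (8 − 13.79)²/13.79 = 33.5241/13.79 = 2.4310
5+: (11 − 5.91)²/5.91 = 25.9081/5.91 = 4.3838
The largest term is for 5+: 4.384.

5+, 4.384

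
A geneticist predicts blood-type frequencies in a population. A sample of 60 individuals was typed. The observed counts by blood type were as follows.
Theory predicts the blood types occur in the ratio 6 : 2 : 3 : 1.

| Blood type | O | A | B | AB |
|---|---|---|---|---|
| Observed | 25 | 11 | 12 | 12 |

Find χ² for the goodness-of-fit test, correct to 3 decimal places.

11.333

Ratio total = 12. Expected counts: 60×6/12 = 30, 60×2/12 = 10, 60×3/12 = 15, 60×1/12 = 5.
cat         O        E   (O−E)²/E
O          25       30     0.8333
A          11       10     0.1000
B          12       15     0.6000
AB         12        5     9.8000
Sum = 11.333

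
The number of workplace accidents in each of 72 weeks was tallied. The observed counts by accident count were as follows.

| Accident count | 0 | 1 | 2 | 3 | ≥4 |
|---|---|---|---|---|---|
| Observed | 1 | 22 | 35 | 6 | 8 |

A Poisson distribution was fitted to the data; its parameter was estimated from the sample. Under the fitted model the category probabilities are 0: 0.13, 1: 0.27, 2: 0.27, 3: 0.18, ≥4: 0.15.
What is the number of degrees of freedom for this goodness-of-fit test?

3

There are k = 5 categories and 1 parameter estimated from the data, so df = 5 − 1 − 1 = 3.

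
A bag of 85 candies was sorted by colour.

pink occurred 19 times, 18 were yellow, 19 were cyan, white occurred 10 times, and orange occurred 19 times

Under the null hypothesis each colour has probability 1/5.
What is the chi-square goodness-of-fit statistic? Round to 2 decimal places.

Expected count for each of the 5 categories: 85/5 = 17.
cat         O        E   (O−E)²/E
pink       19       17      0.235
yellow     18       17      0.059
cyan       19       17      0.235
white      10       17      2.882
orange     19       17      0.235
Sum = 3.65

3.65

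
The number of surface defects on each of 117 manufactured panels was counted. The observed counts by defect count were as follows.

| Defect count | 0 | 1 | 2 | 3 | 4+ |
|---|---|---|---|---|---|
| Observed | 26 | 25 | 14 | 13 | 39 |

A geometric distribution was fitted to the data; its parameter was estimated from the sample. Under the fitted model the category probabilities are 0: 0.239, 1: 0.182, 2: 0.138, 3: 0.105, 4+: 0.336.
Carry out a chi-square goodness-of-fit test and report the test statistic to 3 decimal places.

Expected counts E_i = n·p_i: 117×0.239 = 27.963, 117×0.182 = 21.294, 117×0.138 = 16.146, 117×0.105 = 12.285, 117×0.336 = 39.312.
0: (26 − 27.963)²/27.963 = 3.853369/27.963 = 0.1378
1: (25 − 21.294)²/21.294 = 13.734436/21.294 = 0.6450
2: (14 − 16.146)²/16.146 = 4.605316/16.146 = 0.2852
3: (13 − 12.285)²/12.285 = 0.511225/12.285 = 0.0416
4+: (39 − 39.312)²/39.312 = 0.097344/39.312 = 0.0025
Sum = 1.112

1.112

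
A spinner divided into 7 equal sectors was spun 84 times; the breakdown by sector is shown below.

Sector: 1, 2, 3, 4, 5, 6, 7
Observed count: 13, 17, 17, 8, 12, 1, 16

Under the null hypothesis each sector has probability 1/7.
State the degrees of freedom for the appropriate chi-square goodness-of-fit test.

6

There are k = 7 categories and no parameters were estimated from the data, so df = 7 − 1 = 6.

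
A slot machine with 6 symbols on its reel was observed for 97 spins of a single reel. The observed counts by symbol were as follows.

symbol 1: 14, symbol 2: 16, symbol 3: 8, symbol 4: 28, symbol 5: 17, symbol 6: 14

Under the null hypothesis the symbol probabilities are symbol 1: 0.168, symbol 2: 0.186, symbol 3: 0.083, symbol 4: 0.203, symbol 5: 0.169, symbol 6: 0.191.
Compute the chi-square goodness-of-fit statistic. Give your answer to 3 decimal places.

Expected counts E_i = n·p_i: 97×0.168 = 16.296, 97×0.186 = 18.042, 97×0.083 = 8.051, 97×0.203 = 19.691, 97×0.169 = 16.393, 97×0.191 = 18.527.
cat           O        E   (O−E)²/E
symbol 1     14   16.296     0.3235
symbol 2     16   18.042     0.2311
symbol 3      8    8.051     0.0003
symbol 4     28   19.691     3.5061
symbol 5     17   16.393     0.0225
symbol 6     14   18.527     1.1062
Sum = 5.190

5.190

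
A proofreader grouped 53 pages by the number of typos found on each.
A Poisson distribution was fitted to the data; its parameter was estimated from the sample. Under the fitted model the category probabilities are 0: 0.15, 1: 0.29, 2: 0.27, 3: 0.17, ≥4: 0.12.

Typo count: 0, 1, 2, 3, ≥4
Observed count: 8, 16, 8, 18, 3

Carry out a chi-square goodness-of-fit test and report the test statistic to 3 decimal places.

13.554

Expected counts E_i = n·p_i: 53×0.15 = 7.95, 53×0.29 = 15.37, 53×0.27 = 14.31, 53×0.17 = 9.01, 53×0.12 = 6.36.
0: (8 − 7.95)²/7.95 = 0.0025/7.95 = 0.0003
1: (16 − 15.37)²/15.37 = 0.3969/15.37 = 0.0258
2: (8 − 14.31)²/14.31 = 39.8161/14.31 = 2.7824
3: (18 − 9.01)²/9.01 = 80.8201/9.01 = 8.9700
≥4: (3 − 6.36)²/6.36 = 11.2896/6.36 = 1.7751
Sum = 13.554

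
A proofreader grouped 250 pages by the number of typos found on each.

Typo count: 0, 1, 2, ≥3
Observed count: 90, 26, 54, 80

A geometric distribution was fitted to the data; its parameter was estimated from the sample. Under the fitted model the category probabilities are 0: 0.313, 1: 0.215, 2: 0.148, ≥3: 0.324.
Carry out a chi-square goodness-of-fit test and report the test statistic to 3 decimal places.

Expected counts E_i = n·p_i: 250×0.313 = 78.25, 250×0.215 = 53.75, 250×0.148 = 37, 250×0.324 = 81.
cat         O        E   (O−E)²/E
0          90    78.25     1.7644
1          26    53.75    14.3267
2          54       37     7.8108
≥3         80       81     0.0123
Sum = 23.914

23.914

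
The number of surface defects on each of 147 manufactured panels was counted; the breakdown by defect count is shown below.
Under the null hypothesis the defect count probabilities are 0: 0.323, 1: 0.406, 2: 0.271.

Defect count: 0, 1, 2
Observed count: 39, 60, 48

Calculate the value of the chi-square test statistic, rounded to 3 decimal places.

3.189

Expected counts E_i = n·p_i: 147×0.323 = 47.481, 147×0.406 = 59.682, 147×0.271 = 39.837.
0: (39 − 47.481)²/47.481 = 71.927361/47.481 = 1.5149
1: (60 − 59.682)²/59.682 = 0.101124/59.682 = 0.0017
2: (48 − 39.837)²/39.837 = 66.634569/39.837 = 1.6727
Sum = 3.189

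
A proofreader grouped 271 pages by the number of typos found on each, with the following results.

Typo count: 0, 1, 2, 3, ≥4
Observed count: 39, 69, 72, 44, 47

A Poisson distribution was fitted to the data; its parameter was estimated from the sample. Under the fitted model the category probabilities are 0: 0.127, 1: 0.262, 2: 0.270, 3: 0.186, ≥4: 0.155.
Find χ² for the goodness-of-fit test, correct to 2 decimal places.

2.09

Expected counts E_i = n·p_i: 271×0.127 = 34.417, 271×0.262 = 71.002, 271×0.270 = 73.17, 271×0.186 = 50.406, 271×0.155 = 42.005.
cat         O        E   (O−E)²/E
0          39   34.417      0.610
1          69   71.002      0.056
2          72    73.17      0.019
3          44   50.406      0.814
≥4         47   42.005      0.594
Sum = 2.09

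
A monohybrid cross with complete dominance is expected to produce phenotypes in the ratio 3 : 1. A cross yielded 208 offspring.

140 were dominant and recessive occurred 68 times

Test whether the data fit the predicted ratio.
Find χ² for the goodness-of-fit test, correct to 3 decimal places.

6.564

Ratio total = 4. Expected counts: 208×3/4 = 156, 208×1/4 = 52.
dominant: (140 − 156)²/156 = 256/156 = 1.6410
recessive: (68 − 52)²/52 = 256/52 = 4.9231
Sum = 6.564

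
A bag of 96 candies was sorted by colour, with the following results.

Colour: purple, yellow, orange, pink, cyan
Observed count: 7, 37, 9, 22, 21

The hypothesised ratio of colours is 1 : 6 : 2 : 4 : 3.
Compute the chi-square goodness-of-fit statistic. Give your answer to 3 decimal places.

Ratio total = 16. Expected counts: 96×1/16 = 6, 96×6/16 = 36, 96×2/16 = 12, 96×4/16 = 24, 96×3/16 = 18.
χ² = (7−6)²/6 + (37−36)²/36 + (9−12)²/12 + (22−24)²/24 + (21−18)²/18
   = 0.1667 + 0.0278 + 0.7500 + 0.1667 + 0.5000
Sum = 1.611

1.611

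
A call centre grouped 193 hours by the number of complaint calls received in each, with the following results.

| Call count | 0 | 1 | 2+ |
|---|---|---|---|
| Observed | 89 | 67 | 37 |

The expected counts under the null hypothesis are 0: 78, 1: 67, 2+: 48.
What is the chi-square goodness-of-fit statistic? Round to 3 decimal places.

4.072

χ² = (89−78)²/78 + (67−67)²/67 + (37−48)²/48
   = 1.5513 + 0.0000 + 2.5208
Sum = 4.072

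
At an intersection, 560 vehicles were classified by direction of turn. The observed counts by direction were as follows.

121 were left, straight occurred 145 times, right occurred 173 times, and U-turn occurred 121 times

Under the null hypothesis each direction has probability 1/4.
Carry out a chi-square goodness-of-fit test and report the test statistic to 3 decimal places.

13.114

Expected count for each of the 4 categories: 560/4 = 140.
left: (121 − 140)²/140 = 361/140 = 2.5786
straight: (145 − 140)²/140 = 25/140 = 0.1786
right: (173 − 140)²/140 = 1089/140 = 7.7786
U-turn: (121 − 140)²/140 = 361/140 = 2.5786
Sum = 13.114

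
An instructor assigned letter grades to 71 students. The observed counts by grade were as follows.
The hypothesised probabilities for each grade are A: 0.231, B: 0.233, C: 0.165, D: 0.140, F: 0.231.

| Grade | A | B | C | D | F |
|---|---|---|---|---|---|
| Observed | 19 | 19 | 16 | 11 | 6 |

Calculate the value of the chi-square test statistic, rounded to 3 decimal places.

Expected counts E_i = n·p_i: 71×0.231 = 16.401, 71×0.233 = 16.543, 71×0.165 = 11.715, 71×0.140 = 9.94, 71×0.231 = 16.401.
χ² = (19−16.401)²/16.401 + (19−16.543)²/16.543 + (16−11.715)²/11.715 + (11−9.94)²/9.94 + (6−16.401)²/16.401
   = 0.4119 + 0.3649 + 1.5673 + 0.1130 + 6.5960
Sum = 9.053

9.053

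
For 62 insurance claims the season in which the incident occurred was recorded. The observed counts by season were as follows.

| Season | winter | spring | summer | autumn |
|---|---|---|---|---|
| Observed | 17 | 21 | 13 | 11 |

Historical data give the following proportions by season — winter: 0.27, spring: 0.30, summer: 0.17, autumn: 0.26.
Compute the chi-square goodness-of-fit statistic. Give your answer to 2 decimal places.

Expected counts E_i = n·p_i: 62×0.27 = 16.74, 62×0.30 = 18.6, 62×0.17 = 10.54, 62×0.26 = 16.12.
χ² = (17−16.74)²/16.74 + (21−18.6)²/18.6 + (13−10.54)²/10.54 + (11−16.12)²/16.12
   = 0.004 + 0.310 + 0.574 + 1.626
Sum = 2.51

2.51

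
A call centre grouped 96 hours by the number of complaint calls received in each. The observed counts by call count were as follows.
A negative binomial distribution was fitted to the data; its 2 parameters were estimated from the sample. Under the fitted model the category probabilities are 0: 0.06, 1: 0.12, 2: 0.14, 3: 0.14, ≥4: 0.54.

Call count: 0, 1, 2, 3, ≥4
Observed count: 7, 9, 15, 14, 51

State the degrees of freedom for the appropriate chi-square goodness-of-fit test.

There are k = 5 categories and 2 parameters estimated from the data, so df = 5 − 1 − 2 = 2.

2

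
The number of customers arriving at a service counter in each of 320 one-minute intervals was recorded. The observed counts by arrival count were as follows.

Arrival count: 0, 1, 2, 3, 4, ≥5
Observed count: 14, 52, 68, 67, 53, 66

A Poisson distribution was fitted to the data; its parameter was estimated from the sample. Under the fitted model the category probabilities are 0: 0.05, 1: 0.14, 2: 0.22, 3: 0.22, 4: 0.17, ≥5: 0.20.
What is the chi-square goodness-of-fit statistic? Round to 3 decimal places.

1.752

Expected counts E_i = n·p_i: 320×0.05 = 16, 320×0.14 = 44.8, 320×0.22 = 70.4, 320×0.22 = 70.4, 320×0.17 = 54.4, 320×0.20 = 64.
0: (14 − 16)²/16 = 4/16 = 0.2500
1: (52 − 44.8)²/44.8 = 51.84/44.8 = 1.1571
2: (68 − 70.4)²/70.4 = 5.76/70.4 = 0.0818
3: (67 − 70.4)²/70.4 = 11.56/70.4 = 0.1642
4: (53 − 54.4)²/54.4 = 1.96/54.4 = 0.0360
≥5: (66 − 64)²/64 = 4/64 = 0.0625
Sum = 1.752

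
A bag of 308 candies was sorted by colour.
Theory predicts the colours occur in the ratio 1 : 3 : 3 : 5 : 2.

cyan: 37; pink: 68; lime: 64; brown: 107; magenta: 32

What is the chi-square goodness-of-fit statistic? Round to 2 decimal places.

13.70

Ratio total = 14. Expected counts: 308×1/14 = 22, 308×3/14 = 66, 308×3/14 = 66, 308×5/14 = 110, 308×2/14 = 44.
cat          O        E   (O−E)²/E
cyan        37       22     10.227
pink        68       66      0.061
lime        64       66      0.061
brown      107      110      0.082
magenta     32       44      3.273
Sum = 13.70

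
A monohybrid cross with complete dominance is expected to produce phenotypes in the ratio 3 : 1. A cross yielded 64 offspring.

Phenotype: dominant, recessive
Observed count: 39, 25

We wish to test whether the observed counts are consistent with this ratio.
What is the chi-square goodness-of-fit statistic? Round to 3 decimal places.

Ratio total = 4. Expected counts: 64×3/4 = 48, 64×1/4 = 16.
χ² = (39−48)²/48 + (25−16)²/16
   = 1.6875 + 5.0625
Sum = 6.750

6.750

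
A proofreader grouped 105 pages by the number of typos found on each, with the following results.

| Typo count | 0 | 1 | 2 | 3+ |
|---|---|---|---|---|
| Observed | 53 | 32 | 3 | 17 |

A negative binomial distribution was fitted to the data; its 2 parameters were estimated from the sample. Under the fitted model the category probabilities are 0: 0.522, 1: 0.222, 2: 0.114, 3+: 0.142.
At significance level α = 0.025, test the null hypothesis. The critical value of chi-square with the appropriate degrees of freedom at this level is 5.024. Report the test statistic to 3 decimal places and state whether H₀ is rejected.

10.314; reject

Expected counts E_i = n·p_i: 105×0.522 = 54.81, 105×0.222 = 23.31, 105×0.114 = 11.97, 105×0.142 = 14.91.
0: (53 − 54.81)²/54.81 = 3.2761/54.81 = 0.0598
1: (32 − 23.31)²/23.31 = 75.5161/23.31 = 3.2396
2: (3 − 11.97)²/11.97 = 80.4609/11.97 = 6.7219
3+: (17 − 14.91)²/14.91 = 4.3681/14.91 = 0.2930
Sum = 10.314
df = 1. Since 10.314 > 5.024, we reject H₀.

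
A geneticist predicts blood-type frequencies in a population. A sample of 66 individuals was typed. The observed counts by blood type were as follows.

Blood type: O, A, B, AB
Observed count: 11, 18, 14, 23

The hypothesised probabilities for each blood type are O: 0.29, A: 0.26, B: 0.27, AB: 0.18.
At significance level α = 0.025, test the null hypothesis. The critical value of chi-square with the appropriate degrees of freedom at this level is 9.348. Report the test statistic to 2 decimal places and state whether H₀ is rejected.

14.73; reject

Expected counts E_i = n·p_i: 66×0.29 = 19.14, 66×0.26 = 17.16, 66×0.27 = 17.82, 66×0.18 = 11.88.
χ² = (11−19.14)²/19.14 + (18−17.16)²/17.16 + (14−17.82)²/17.82 + (23−11.88)²/11.88
   = 3.462 + 0.041 + 0.819 + 10.409
Sum = 14.73
df = 3. Since 14.73 > 9.348, we reject H₀.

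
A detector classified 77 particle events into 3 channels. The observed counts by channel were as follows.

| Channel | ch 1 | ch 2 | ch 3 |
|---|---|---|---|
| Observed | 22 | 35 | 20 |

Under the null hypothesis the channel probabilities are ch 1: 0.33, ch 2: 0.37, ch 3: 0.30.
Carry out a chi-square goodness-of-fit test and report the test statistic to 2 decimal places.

Expected counts E_i = n·p_i: 77×0.33 = 25.41, 77×0.37 = 28.49, 77×0.30 = 23.1.
cat         O        E   (O−E)²/E
ch 1       22    25.41      0.458
ch 2       35    28.49      1.488
ch 3       20     23.1      0.416
Sum = 2.36

2.36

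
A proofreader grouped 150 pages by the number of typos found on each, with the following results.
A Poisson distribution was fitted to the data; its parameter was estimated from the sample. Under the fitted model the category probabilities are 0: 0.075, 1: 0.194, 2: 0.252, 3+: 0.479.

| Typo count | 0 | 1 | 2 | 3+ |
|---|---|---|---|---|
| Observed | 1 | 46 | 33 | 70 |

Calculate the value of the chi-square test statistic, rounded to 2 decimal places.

Expected counts E_i = n·p_i: 150×0.075 = 11.25, 150×0.194 = 29.1, 150×0.252 = 37.8, 150×0.479 = 71.85.
χ² = (1−11.25)²/11.25 + (46−29.1)²/29.1 + (33−37.8)²/37.8 + (70−71.85)²/71.85
   = 9.339 + 9.815 + 0.610 + 0.048
Sum = 19.81

19.81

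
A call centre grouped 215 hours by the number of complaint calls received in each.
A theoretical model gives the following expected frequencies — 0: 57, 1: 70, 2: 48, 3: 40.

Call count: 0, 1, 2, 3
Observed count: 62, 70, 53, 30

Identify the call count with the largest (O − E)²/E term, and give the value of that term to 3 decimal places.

3, 2.500

0: (62 − 57)²/57 = 25/57 = 0.4386
1: (70 − 70)²/70 = 0/70 = 0.0000
2: (53 − 48)²/48 = 25/48 = 0.5208
3: (30 − 40)²/40 = 100/40 = 2.5000
The largest term is for 3: 2.500.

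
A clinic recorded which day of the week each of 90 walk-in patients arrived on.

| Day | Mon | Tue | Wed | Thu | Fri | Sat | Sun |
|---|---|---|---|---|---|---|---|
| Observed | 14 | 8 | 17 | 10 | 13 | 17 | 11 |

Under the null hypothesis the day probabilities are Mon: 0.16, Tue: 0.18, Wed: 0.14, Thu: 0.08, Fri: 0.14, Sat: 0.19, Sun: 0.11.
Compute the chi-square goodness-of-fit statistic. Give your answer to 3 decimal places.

Expected counts E_i = n·p_i: 90×0.16 = 14.4, 90×0.18 = 16.2, 90×0.14 = 12.6, 90×0.08 = 7.2, 90×0.14 = 12.6, 90×0.19 = 17.1, 90×0.11 = 9.9.
cat         O        E   (O−E)²/E
Mon        14     14.4     0.0111
Tue         8     16.2     4.1506
Wed        17     12.6     1.5365
Thu        10      7.2     1.0889
Fri        13     12.6     0.0127
Sat        17     17.1     0.0006
Sun        11      9.9     0.1222
Sum = 6.923

6.923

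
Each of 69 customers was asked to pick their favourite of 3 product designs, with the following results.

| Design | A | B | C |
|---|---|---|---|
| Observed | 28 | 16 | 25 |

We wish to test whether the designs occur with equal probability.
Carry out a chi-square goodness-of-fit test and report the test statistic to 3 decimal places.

Expected count for each of the 3 categories: 69/3 = 23.
A: (28 − 23)²/23 = 25/23 = 1.0870
B: (16 − 23)²/23 = 49/23 = 2.1304
C: (25 − 23)²/23 = 4/23 = 0.1739
Sum = 3.391

3.391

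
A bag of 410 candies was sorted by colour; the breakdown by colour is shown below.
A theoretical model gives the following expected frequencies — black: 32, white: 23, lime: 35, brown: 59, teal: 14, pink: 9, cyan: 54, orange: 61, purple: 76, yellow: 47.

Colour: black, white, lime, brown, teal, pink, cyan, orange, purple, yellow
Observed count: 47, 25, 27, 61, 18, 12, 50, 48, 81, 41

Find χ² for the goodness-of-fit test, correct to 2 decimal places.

χ² = (47−32)²/32 + (25−23)²/23 + (27−35)²/35 + (61−59)²/59 + (18−14)²/14 + (12−9)²/9 + (50−54)²/54 + (48−61)²/61 + (81−76)²/76 + (41−47)²/47
   = 7.031 + 0.174 + 1.829 + 0.068 + 1.143 + 1.000 + 0.296 + 2.770 + 0.329 + 0.766
Sum = 15.41

15.41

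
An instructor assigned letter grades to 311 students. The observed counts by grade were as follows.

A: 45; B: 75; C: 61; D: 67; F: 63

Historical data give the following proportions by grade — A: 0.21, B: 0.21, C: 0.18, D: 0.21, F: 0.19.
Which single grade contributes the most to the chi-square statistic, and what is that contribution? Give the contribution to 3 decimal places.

A, 6.316

Expected counts E_i = n·p_i: 311×0.21 = 65.31, 311×0.21 = 65.31, 311×0.18 = 55.98, 311×0.21 = 65.31, 311×0.19 = 59.09.
χ² = (45−65.31)²/65.31 + (75−65.31)²/65.31 + (61−55.98)²/55.98 + (67−65.31)²/65.31 + (63−59.09)²/59.09
   = 6.3160 + 1.4377 + 0.4502 + 0.0437 + 0.2587
The largest term is for A: 6.316.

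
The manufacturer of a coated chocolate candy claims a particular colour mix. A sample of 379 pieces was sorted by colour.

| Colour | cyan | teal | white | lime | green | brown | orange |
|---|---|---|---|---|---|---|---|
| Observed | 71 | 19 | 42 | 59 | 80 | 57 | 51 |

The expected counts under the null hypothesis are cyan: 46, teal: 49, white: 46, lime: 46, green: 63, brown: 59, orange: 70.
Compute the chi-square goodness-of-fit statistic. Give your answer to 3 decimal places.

45.788

cat         O        E   (O−E)²/E
cyan       71       46    13.5870
teal       19       49    18.3673
white      42       46     0.3478
lime       59       46     3.6739
green      80       63     4.5873
brown      57       59     0.0678
orange     51       70     5.1571
Sum = 45.788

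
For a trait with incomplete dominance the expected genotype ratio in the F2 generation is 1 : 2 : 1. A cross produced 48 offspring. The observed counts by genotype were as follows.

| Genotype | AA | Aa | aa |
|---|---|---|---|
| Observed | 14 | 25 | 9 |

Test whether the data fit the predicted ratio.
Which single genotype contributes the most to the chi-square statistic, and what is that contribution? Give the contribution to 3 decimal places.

aa, 0.750

Ratio total = 4. Expected counts: 48×1/4 = 12, 48×2/4 = 24, 48×1/4 = 12.
χ² = (14−12)²/12 + (25−24)²/24 + (9−12)²/12
   = 0.3333 + 0.0417 + 0.7500
The largest term is for aa: 0.750.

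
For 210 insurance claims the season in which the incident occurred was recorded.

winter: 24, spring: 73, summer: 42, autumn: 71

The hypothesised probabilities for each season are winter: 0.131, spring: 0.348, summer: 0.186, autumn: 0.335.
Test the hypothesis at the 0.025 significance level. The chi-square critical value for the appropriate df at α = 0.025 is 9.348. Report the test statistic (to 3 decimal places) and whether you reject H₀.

Expected counts E_i = n·p_i: 210×0.131 = 27.51, 210×0.348 = 73.08, 210×0.186 = 39.06, 210×0.335 = 70.35.
cat         O        E   (O−E)²/E
winter     24    27.51     0.4478
spring     73    73.08     0.0001
summer     42    39.06     0.2213
autumn     71    70.35     0.0060
Sum = 0.675
df = 3. Since 0.675 < 9.348, we do not reject H₀.

0.675; do not reject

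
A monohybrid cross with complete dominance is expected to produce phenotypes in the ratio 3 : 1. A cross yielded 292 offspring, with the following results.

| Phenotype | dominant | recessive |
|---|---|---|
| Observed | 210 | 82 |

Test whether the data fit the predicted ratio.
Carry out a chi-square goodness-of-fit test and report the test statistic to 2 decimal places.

Ratio total = 4. Expected counts: 292×3/4 = 219, 292×1/4 = 73.
χ² = (210−219)²/219 + (82−73)²/73
   = 0.370 + 1.110
Sum = 1.48

1.48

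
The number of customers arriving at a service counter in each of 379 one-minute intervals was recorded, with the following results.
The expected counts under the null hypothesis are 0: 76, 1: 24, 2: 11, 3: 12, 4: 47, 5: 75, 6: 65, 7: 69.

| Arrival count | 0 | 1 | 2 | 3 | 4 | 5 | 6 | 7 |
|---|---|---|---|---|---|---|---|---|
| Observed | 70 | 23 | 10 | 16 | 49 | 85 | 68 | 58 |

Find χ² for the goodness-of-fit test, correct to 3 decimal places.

0: (70 − 76)²/76 = 36/76 = 0.4737
1: (23 − 24)²/24 = 1/24 = 0.0417
2: (10 − 11)²/11 = 1/11 = 0.0909
3: (16 − 12)²/12 = 16/12 = 1.3333
4: (49 − 47)²/47 = 4/47 = 0.0851
5: (85 − 75)²/75 = 100/75 = 1.3333
6: (68 − 65)²/65 = 9/65 = 0.1385
7: (58 − 69)²/69 = 121/69 = 1.7536
Sum = 5.250

5.250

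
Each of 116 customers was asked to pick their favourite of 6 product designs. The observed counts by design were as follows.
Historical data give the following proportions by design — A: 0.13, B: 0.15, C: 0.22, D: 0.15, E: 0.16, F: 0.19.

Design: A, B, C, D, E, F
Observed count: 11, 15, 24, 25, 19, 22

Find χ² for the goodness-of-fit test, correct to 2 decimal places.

Expected counts E_i = n·p_i: 116×0.13 = 15.08, 116×0.15 = 17.4, 116×0.22 = 25.52, 116×0.15 = 17.4, 116×0.16 = 18.56, 116×0.19 = 22.04.
χ² = (11−15.08)²/15.08 + (15−17.4)²/17.4 + (24−25.52)²/25.52 + (25−17.4)²/17.4 + (19−18.56)²/18.56 + (22−22.04)²/22.04
   = 1.104 + 0.331 + 0.091 + 3.320 + 0.010 + 0.000
Sum = 4.86

4.86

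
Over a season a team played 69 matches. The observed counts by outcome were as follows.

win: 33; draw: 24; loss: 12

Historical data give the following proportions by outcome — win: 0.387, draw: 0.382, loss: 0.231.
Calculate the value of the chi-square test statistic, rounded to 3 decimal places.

2.669

Expected counts E_i = n·p_i: 69×0.387 = 26.703, 69×0.382 = 26.358, 69×0.231 = 15.939.
win: (33 − 26.703)²/26.703 = 39.652209/26.703 = 1.4849
draw: (24 − 26.358)²/26.358 = 5.560164/26.358 = 0.2109
loss: (12 − 15.939)²/15.939 = 15.515721/15.939 = 0.9734
Sum = 2.669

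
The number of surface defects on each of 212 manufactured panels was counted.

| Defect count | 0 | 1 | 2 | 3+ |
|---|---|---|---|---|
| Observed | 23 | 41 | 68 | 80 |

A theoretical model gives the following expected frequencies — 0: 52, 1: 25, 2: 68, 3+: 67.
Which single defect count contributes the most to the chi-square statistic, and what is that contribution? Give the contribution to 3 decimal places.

χ² = (23−52)²/52 + (41−25)²/25 + (68−68)²/68 + (80−67)²/67
   = 16.1731 + 10.2400 + 0.0000 + 2.5224
The largest term is for 0: 16.173.

0, 16.173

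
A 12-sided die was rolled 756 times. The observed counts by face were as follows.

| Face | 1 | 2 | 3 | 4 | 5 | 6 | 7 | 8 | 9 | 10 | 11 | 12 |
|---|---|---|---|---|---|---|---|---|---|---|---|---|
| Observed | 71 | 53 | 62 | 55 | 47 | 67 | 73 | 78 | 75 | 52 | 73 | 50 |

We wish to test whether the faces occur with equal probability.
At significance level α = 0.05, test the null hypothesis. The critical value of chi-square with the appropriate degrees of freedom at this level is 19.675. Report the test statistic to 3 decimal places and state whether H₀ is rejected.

21.587; reject

Under H₀ each category has probability 1/12, so each expected count is 756/12 = 63.
χ² = (71−63)²/63 + (53−63)²/63 + (62−63)²/63 + (55−63)²/63 + (47−63)²/63 + (67−63)²/63 + (73−63)²/63 + (78−63)²/63 + (75−63)²/63 + (52−63)²/63 + (73−63)²/63 + (50−63)²/63
   = 1.0159 + 1.5873 + 0.0159 + 1.0159 + 4.0635 + 0.2540 + 1.5873 + 3.5714 + 2.2857 + 1.9206 + 1.5873 + 2.6825
Sum = 21.587
df = 11. Since 21.587 > 19.675, we reject H₀.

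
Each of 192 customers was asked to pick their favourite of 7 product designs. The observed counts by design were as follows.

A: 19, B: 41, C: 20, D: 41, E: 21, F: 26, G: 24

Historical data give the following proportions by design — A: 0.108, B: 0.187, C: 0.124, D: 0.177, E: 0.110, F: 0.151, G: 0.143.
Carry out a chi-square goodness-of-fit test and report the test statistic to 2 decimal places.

3.67

Expected counts E_i = n·p_i: 192×0.108 = 20.736, 192×0.187 = 35.904, 192×0.124 = 23.808, 192×0.177 = 33.984, 192×0.110 = 21.12, 192×0.151 = 28.992, 192×0.143 = 27.456.
A: (19 − 20.736)²/20.736 = 3.013696/20.736 = 0.145
B: (41 − 35.904)²/35.904 = 25.969216/35.904 = 0.723
C: (20 − 23.808)²/23.808 = 14.500864/23.808 = 0.609
D: (41 − 33.984)²/33.984 = 49.224256/33.984 = 1.448
E: (21 − 21.12)²/21.12 = 0.0144/21.12 = 0.001
F: (26 − 28.992)²/28.992 = 8.952064/28.992 = 0.309
G: (24 − 27.456)²/27.456 = 11.943936/27.456 = 0.435
Sum = 3.67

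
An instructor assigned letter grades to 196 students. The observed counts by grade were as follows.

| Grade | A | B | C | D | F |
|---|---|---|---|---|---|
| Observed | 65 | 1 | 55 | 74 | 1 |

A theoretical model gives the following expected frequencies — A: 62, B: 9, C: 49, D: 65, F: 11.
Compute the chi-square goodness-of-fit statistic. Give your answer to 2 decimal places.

χ² = (65−62)²/62 + (1−9)²/9 + (55−49)²/49 + (74−65)²/65 + (1−11)²/11
   = 0.145 + 7.111 + 0.735 + 1.246 + 9.091
Sum = 18.33

18.33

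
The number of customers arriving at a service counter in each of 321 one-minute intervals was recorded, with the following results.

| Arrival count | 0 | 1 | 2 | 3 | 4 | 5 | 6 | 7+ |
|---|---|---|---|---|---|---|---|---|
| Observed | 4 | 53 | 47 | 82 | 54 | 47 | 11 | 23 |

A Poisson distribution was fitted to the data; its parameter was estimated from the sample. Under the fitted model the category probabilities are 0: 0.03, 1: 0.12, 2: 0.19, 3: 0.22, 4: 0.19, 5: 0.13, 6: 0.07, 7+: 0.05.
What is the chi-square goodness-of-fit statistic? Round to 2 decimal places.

Expected counts E_i = n·p_i: 321×0.03 = 9.63, 321×0.12 = 38.52, 321×0.19 = 60.99, 321×0.22 = 70.62, 321×0.19 = 60.99, 321×0.13 = 41.73, 321×0.07 = 22.47, 321×0.05 = 16.05.
χ² = (4−9.63)²/9.63 + (53−38.52)²/38.52 + (47−60.99)²/60.99 + (82−70.62)²/70.62 + (54−60.99)²/60.99 + (47−41.73)²/41.73 + (11−22.47)²/22.47 + (23−16.05)²/16.05
   = 3.291 + 5.443 + 3.209 + 1.834 + 0.801 + 0.666 + 5.855 + 3.010
Sum = 24.11

24.11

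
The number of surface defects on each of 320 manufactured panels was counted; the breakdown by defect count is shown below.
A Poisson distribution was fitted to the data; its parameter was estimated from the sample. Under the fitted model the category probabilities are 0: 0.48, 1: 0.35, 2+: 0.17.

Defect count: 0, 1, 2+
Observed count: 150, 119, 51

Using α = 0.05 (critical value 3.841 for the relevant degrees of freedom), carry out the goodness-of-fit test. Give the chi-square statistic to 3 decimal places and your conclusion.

Expected counts E_i = n·p_i: 320×0.48 = 153.6, 320×0.35 = 112, 320×0.17 = 54.4.
0: (150 − 153.6)²/153.6 = 12.96/153.6 = 0.0844
1: (119 − 112)²/112 = 49/112 = 0.4375
2+: (51 − 54.4)²/54.4 = 11.56/54.4 = 0.2125
Sum = 0.734
df = 1. Since 0.734 < 3.841, we do not reject H₀.

0.734; do not reject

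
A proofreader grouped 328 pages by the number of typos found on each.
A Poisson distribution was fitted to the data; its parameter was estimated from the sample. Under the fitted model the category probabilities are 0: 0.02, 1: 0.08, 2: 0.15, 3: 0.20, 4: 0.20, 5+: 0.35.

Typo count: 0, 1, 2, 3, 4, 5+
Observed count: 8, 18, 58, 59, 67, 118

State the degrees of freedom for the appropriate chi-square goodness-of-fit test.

There are k = 6 categories and 1 parameter estimated from the data, so df = 6 − 1 − 1 = 4.

4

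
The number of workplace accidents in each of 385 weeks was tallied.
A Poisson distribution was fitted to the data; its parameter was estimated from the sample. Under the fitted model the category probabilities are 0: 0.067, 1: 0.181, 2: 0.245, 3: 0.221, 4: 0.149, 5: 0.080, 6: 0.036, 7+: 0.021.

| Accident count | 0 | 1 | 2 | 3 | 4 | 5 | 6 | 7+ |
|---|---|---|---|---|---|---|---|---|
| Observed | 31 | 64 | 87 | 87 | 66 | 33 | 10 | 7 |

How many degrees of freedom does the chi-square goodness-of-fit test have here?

There are k = 8 categories and 1 parameter estimated from the data, so df = 8 − 1 − 1 = 6.

6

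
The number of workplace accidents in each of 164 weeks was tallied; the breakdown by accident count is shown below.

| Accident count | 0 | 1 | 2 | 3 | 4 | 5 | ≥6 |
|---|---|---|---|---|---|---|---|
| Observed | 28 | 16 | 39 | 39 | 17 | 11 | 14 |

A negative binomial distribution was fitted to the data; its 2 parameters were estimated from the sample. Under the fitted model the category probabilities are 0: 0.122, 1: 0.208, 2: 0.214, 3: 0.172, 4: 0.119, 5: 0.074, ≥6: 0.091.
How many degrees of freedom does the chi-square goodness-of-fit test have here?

4

There are k = 7 categories and 2 parameters estimated from the data, so df = 7 − 1 − 2 = 4.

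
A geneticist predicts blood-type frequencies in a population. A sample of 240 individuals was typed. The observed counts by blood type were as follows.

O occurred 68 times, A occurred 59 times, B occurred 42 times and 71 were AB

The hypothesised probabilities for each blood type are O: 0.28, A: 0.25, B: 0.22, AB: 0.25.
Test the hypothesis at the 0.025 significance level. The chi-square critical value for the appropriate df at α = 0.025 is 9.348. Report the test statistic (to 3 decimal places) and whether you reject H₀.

Expected counts E_i = n·p_i: 240×0.28 = 67.2, 240×0.25 = 60, 240×0.22 = 52.8, 240×0.25 = 60.
χ² = (68−67.2)²/67.2 + (59−60)²/60 + (42−52.8)²/52.8 + (71−60)²/60
   = 0.0095 + 0.0167 + 2.2091 + 2.0167
Sum = 4.252
df = 3. Since 4.252 < 9.348, we do not reject H₀.

4.252; do not reject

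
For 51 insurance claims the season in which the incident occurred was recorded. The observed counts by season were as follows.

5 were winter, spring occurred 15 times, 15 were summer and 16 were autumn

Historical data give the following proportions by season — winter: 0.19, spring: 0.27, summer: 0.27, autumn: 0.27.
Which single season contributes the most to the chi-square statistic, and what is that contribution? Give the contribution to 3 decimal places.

Expected counts E_i = n·p_i: 51×0.19 = 9.69, 51×0.27 = 13.77, 51×0.27 = 13.77, 51×0.27 = 13.77.
χ² = (5−9.69)²/9.69 + (15−13.77)²/13.77 + (15−13.77)²/13.77 + (16−13.77)²/13.77
   = 2.2700 + 0.1099 + 0.1099 + 0.3611
The largest term is for winter: 2.270.

winter, 2.270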